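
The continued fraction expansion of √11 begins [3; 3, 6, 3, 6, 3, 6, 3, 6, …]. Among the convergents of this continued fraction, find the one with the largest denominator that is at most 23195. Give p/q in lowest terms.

a_0 = 3: 3/1  (≤ bound)
a_1 = 3: 10/3  (≤ bound)
a_2 = 6: 63/19  (≤ bound)
a_3 = 3: 199/60  (≤ bound)
a_4 = 6: 1257/379  (≤ bound)
a_5 = 3: 3970/1197  (≤ bound)
a_6 = 6: 25077/7561  (≤ bound)
a_7 = 3: 79201/23880  (> 23195, stop)

25077/7561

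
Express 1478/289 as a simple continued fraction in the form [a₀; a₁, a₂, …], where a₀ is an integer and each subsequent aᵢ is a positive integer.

1478 ÷ 289 → quotient 5, remainder 33
289 ÷ 33 → quotient 8, remainder 25
33 ÷ 25 → quotient 1, remainder 8
25 ÷ 8 → quotient 3, remainder 1
8 ÷ 1 → quotient 8, remainder 0

[5; 8, 1, 3, 8]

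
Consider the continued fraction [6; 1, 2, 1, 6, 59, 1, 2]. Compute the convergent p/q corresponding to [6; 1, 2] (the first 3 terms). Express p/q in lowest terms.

a_0 = 6: 6/1
a_1 = 1: 7/1
a_2 = 2: 20/3

20/3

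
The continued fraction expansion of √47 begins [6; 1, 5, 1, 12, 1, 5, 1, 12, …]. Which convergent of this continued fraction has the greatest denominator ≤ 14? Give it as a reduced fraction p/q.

List convergents until the denominator exceeds the bound:
a_0 = 6: 6/1  (≤ bound)
a_1 = 1: 7/1  (≤ bound)
a_2 = 5: 41/6  (≤ bound)
a_3 = 1: 48/7  (≤ bound)
a_4 = 12: 617/90  (> 14, stop)

48/7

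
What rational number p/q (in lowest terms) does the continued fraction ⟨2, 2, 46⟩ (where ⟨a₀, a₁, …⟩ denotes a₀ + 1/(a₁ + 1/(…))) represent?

Start with 46.
2 + 1/(46/1) = 2 + 1/46 = 93/46
2 + 1/(93/46) = 2 + 46/93 = 232/93

232/93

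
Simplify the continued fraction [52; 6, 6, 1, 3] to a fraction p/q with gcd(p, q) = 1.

8659/166

Compute successive convergents:
a_0 = 52: 52/1
a_1 = 6: 313/6
a_2 = 6: 1930/37
a_3 = 1: 2243/43
a_4 = 3: 8659/166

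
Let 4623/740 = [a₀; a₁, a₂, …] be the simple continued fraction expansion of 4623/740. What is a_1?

4

Repeatedly divide and take the remainder:
⌊4623/740⌋ = 6, remainder 183
⌊740/183⌋ = 4, remainder 8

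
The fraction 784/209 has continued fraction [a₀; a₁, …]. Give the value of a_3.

52

784 ÷ 209 → quotient 3, remainder 157
209 ÷ 157 → quotient 1, remainder 52
157 ÷ 52 → quotient 3, remainder 1
52 ÷ 1 → quotient 52, remainder 0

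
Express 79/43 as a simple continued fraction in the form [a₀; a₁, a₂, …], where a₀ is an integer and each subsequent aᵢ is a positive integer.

[1; 1, 5, 7]

⌊79/43⌋ = 1, remainder 36
⌊43/36⌋ = 1, remainder 7
⌊36/7⌋ = 5, remainder 1
⌊7/1⌋ = 7, remainder 0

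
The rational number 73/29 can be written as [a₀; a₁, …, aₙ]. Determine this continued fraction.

[2; 1, 1, 14]

73 ÷ 29 → quotient 2, remainder 15
29 ÷ 15 → quotient 1, remainder 14
15 ÷ 14 → quotient 1, remainder 1
14 ÷ 1 → quotient 14, remainder 0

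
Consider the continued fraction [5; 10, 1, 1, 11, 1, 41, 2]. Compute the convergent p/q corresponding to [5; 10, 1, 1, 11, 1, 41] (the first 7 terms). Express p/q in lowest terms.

56173/11025

Starting at the tail and folding back:
Start with 41.
1 + 1/(41/1) = 1 + 1/41 = 42/41
11 + 1/(42/41) = 11 + 41/42 = 503/42
1 + 1/(503/42) = 1 + 42/503 = 545/503
1 + 1/(545/503) = 1 + 503/545 = 1048/545
10 + 1/(1048/545) = 10 + 545/1048 = 11025/1048
5 + 1/(11025/1048) = 5 + 1048/11025 = 56173/11025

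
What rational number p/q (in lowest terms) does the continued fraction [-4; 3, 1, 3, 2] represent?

Start with 2.
3 + 1/(2/1) = 3 + 1/2 = 7/2
1 + 1/(7/2) = 1 + 2/7 = 9/7
3 + 1/(9/7) = 3 + 7/9 = 34/9
-4 + 1/(34/9) = -4 + 9/34 = -127/34

-127/34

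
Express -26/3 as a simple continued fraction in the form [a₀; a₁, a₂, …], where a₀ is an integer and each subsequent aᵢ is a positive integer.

[-9; 3]

-26 = -9·3 + 1, so a_0 = -9
3 = 3·1 + 0, so a_1 = 3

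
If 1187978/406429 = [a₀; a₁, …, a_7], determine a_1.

Run the Euclidean algorithm, recording each quotient:
⌊1187978/406429⌋ = 2, remainder 375120
⌊406429/375120⌋ = 1, remainder 31309

1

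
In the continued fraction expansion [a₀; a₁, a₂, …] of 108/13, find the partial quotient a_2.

4

⌊108/13⌋ = 8, remainder 4
⌊13/4⌋ = 3, remainder 1
⌊4/1⌋ = 4, remainder 0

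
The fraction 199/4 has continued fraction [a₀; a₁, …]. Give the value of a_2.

3

⌊199/4⌋ = 49, remainder 3
⌊4/3⌋ = 1, remainder 1
⌊3/1⌋ = 3, remainder 0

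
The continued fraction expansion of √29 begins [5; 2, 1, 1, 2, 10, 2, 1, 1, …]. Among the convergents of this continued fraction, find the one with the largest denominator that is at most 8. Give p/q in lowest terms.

a_0 = 5: 5/1  (≤ bound)
a_1 = 2: 11/2  (≤ bound)
a_2 = 1: 16/3  (≤ bound)
a_3 = 1: 27/5  (≤ bound)
a_4 = 2: 70/13  (> 8, stop)

27/5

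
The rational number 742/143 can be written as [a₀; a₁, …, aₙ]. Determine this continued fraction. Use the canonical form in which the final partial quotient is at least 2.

[5; 5, 3, 2, 1, 2]

Apply division with remainder until the remainder is 0:
742 ÷ 143 → quotient 5, remainder 27
143 ÷ 27 → quotient 5, remainder 8
27 ÷ 8 → quotient 3, remainder 3
8 ÷ 3 → quotient 2, remainder 2
3 ÷ 2 → quotient 1, remainder 1
2 ÷ 1 → quotient 2, remainder 0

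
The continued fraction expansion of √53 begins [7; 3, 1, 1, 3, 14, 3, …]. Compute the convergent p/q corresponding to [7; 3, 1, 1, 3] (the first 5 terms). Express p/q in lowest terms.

a_0 = 7: 7/1
a_1 = 3: 22/3
a_2 = 1: 29/4
a_3 = 1: 51/7
a_4 = 3: 182/25

182/25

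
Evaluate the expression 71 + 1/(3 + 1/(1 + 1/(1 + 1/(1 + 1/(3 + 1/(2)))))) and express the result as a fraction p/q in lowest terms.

Work from the innermost term outward:
Start with 2.
3 + 1/(2/1) = 3 + 1/2 = 7/2
1 + 1/(7/2) = 1 + 2/7 = 9/7
1 + 1/(9/7) = 1 + 7/9 = 16/9
1 + 1/(16/9) = 1 + 9/16 = 25/16
3 + 1/(25/16) = 3 + 16/25 = 91/25
71 + 1/(91/25) = 71 + 25/91 = 6486/91

6486/91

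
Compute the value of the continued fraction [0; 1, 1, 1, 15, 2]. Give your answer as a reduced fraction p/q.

64/97

a_0 = 0: 0/1
a_1 = 1: 1/1
a_2 = 1: 1/2
a_3 = 1: 2/3
a_4 = 15: 31/47
a_5 = 2: 64/97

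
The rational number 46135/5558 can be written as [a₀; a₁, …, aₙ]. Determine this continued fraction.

46135 = 8·5558 + 1671, so a_0 = 8
5558 = 3·1671 + 545, so a_1 = 3
1671 = 3·545 + 36, so a_2 = 3
545 = 15·36 + 5, so a_3 = 15
36 = 7·5 + 1, so a_4 = 7
5 = 5·1 + 0, so a_5 = 5

[8; 3, 3, 15, 7, 5]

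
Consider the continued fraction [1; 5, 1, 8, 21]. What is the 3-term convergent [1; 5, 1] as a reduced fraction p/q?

Start with 1.
5 + 1/(1/1) = 5 + 1/1 = 6/1
1 + 1/(6/1) = 1 + 1/6 = 7/6

7/6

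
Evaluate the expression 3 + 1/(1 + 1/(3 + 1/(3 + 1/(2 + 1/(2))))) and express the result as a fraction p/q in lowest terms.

275/73

Collapse the nested fraction from the inside out:
Start with 2.
2 + 1/(2/1) = 2 + 1/2 = 5/2
3 + 1/(5/2) = 3 + 2/5 = 17/5
3 + 1/(17/5) = 3 + 5/17 = 56/17
1 + 1/(56/17) = 1 + 17/56 = 73/56
3 + 1/(73/56) = 3 + 56/73 = 275/73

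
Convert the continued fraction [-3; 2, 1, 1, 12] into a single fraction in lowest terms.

Collapse the nested fraction from the inside out:
Start with 12.
1 + 1/(12/1) = 1 + 1/12 = 13/12
1 + 1/(13/12) = 1 + 12/13 = 25/13
2 + 1/(25/13) = 2 + 13/25 = 63/25
-3 + 1/(63/25) = -3 + 25/63 = -164/63

-164/63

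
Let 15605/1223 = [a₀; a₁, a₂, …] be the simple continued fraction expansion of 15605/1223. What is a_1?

15605 ÷ 1223 → quotient 12, remainder 929
1223 ÷ 929 → quotient 1, remainder 294

1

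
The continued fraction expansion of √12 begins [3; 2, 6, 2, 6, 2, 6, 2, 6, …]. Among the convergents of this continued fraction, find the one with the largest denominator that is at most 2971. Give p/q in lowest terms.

8733/2521

a_0 = 3: 3/1  (≤ bound)
a_1 = 2: 7/2  (≤ bound)
a_2 = 6: 45/13  (≤ bound)
a_3 = 2: 97/28  (≤ bound)
a_4 = 6: 627/181  (≤ bound)
a_5 = 2: 1351/390  (≤ bound)
a_6 = 6: 8733/2521  (≤ bound)
a_7 = 2: 18817/5432  (> 2971, stop)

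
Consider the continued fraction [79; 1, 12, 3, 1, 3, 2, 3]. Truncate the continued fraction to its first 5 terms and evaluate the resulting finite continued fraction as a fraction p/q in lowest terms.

4236/53

Compute successive convergents:
a_0 = 79: 79/1
a_1 = 1: 80/1
a_2 = 12: 1039/13
a_3 = 3: 3197/40
a_4 = 1: 4236/53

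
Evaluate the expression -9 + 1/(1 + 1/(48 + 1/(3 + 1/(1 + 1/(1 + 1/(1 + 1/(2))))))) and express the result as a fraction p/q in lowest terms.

-11461/1429

Build up convergents one term at a time:
a_0 = -9: -9/1
a_1 = 1: -8/1
a_2 = 48: -393/49
a_3 = 3: -1187/148
a_4 = 1: -1580/197
a_5 = 1: -2767/345
a_6 = 1: -4347/542
a_7 = 2: -11461/1429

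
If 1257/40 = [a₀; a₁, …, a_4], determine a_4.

Run the Euclidean algorithm, recording each quotient:
1257 ÷ 40 → quotient 31, remainder 17
40 ÷ 17 → quotient 2, remainder 6
17 ÷ 6 → quotient 2, remainder 5
6 ÷ 5 → quotient 1, remainder 1
5 ÷ 1 → quotient 5, remainder 0

5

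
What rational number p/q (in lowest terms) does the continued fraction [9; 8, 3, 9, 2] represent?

Compute successive convergents:
a_0 = 9: 9/1
a_1 = 8: 73/8
a_2 = 3: 228/25
a_3 = 9: 2125/233
a_4 = 2: 4478/491

4478/491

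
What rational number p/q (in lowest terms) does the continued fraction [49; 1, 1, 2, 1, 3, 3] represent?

a_0 = 49: 49/1
a_1 = 1: 50/1
a_2 = 1: 99/2
a_3 = 2: 248/5
a_4 = 1: 347/7
a_5 = 3: 1289/26
a_6 = 3: 4214/85

4214/85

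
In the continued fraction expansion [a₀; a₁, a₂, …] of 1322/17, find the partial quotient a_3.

4

1322 = 77·17 + 13, so a_0 = 77
17 = 1·13 + 4, so a_1 = 1
13 = 3·4 + 1, so a_2 = 3
4 = 4·1 + 0, so a_3 = 4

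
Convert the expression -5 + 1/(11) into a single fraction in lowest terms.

-54/11

Use the convergent recurrence hₖ = aₖ·hₖ₋₁ + hₖ₋₂ (and likewise for the denominators kₖ):
a_0 = -5: -5/1
a_1 = 11: -54/11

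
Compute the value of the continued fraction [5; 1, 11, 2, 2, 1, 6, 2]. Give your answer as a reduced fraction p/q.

7429/1255

Starting at the tail and folding back:
Start with 2.
6 + 1/(2/1) = 6 + 1/2 = 13/2
1 + 1/(13/2) = 1 + 2/13 = 15/13
2 + 1/(15/13) = 2 + 13/15 = 43/15
2 + 1/(43/15) = 2 + 15/43 = 101/43
11 + 1/(101/43) = 11 + 43/101 = 1154/101
1 + 1/(1154/101) = 1 + 101/1154 = 1255/1154
5 + 1/(1255/1154) = 5 + 1154/1255 = 7429/1255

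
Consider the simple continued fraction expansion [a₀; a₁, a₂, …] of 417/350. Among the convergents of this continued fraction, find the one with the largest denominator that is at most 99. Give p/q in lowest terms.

56/47

List convergents until the denominator exceeds the bound:
a_0 = 1: 1/1  (≤ bound)
a_1 = 5: 6/5  (≤ bound)
a_2 = 4: 25/21  (≤ bound)
a_3 = 2: 56/47  (≤ bound)
a_4 = 7: 417/350  (> 99, stop)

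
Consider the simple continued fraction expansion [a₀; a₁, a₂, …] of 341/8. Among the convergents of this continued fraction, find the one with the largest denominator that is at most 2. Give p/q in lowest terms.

List convergents until the denominator exceeds the bound:
a_0 = 42: 42/1  (≤ bound)
a_1 = 1: 43/1  (≤ bound)
a_2 = 1: 85/2  (≤ bound)
a_3 = 1: 128/3  (> 2, stop)

85/2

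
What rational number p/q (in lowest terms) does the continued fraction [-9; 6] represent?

-53/6

Compute successive convergents:
a_0 = -9: -9/1
a_1 = 6: -53/6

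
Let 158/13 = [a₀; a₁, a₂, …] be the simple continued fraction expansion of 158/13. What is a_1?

6

Apply division with remainder until the remainder is 0:
158 = 12·13 + 2, so a_0 = 12
13 = 6·2 + 1, so a_1 = 6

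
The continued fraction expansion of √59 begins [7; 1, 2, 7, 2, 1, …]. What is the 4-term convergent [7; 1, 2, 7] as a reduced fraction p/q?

169/22

Use the convergent recurrence hₖ = aₖ·hₖ₋₁ + hₖ₋₂ (and likewise for the denominators kₖ):
a_0 = 7: 7/1
a_1 = 1: 8/1
a_2 = 2: 23/3
a_3 = 7: 169/22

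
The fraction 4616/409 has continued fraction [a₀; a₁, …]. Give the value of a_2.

4616 = 11·409 + 117, so a_0 = 11
409 = 3·117 + 58, so a_1 = 3
117 = 2·58 + 1, so a_2 = 2

2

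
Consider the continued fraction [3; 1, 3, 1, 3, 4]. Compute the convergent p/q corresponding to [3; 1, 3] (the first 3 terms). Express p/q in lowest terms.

15/4

Build up convergents one term at a time:
a_0 = 3: 3/1
a_1 = 1: 4/1
a_2 = 3: 15/4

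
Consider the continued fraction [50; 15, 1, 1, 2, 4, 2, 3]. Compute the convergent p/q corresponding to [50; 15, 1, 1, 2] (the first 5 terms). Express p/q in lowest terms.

3905/78

Work from the innermost term outward:
Start with 2.
1 + 1/(2/1) = 1 + 1/2 = 3/2
1 + 1/(3/2) = 1 + 2/3 = 5/3
15 + 1/(5/3) = 15 + 3/5 = 78/5
50 + 1/(78/5) = 50 + 5/78 = 3905/78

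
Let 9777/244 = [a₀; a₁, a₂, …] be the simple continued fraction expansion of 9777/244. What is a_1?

14

Run the Euclidean algorithm, recording each quotient:
9777 ÷ 244 → quotient 40, remainder 17
244 ÷ 17 → quotient 14, remainder 6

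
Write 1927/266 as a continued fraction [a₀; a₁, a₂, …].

[7; 4, 10, 1, 5]

1927 ÷ 266 → quotient 7, remainder 65
266 ÷ 65 → quotient 4, remainder 6
65 ÷ 6 → quotient 10, remainder 5
6 ÷ 5 → quotient 1, remainder 1
5 ÷ 1 → quotient 5, remainder 0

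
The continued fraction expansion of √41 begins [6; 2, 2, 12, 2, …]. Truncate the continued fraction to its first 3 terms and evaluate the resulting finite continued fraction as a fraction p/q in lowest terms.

Compute successive convergents:
a_0 = 6: 6/1
a_1 = 2: 13/2
a_2 = 2: 32/5

32/5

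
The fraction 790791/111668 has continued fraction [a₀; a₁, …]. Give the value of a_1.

12

790791 ÷ 111668 → quotient 7, remainder 9115
111668 ÷ 9115 → quotient 12, remainder 2288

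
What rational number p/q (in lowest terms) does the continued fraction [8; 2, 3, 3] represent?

194/23

Starting at the tail and folding back:
Start with 3.
3 + 1/(3/1) = 3 + 1/3 = 10/3
2 + 1/(10/3) = 2 + 3/10 = 23/10
8 + 1/(23/10) = 8 + 10/23 = 194/23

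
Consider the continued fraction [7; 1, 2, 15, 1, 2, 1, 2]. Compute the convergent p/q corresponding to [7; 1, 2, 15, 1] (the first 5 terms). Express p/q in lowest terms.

a_0 = 7: 7/1
a_1 = 1: 8/1
a_2 = 2: 23/3
a_3 = 15: 353/46
a_4 = 1: 376/49

376/49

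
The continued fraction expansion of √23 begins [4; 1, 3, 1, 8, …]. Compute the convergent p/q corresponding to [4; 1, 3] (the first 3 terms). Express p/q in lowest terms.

Start with 3.
1 + 1/(3/1) = 1 + 1/3 = 4/3
4 + 1/(4/3) = 4 + 3/4 = 19/4

19/4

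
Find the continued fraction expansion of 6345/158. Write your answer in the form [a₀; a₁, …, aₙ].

[40; 6, 3, 8]

⌊6345/158⌋ = 40, remainder 25
⌊158/25⌋ = 6, remainder 8
⌊25/8⌋ = 3, remainder 1
⌊8/1⌋ = 8, remainder 0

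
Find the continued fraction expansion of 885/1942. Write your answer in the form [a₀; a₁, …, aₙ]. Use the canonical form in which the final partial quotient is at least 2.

Run the Euclidean algorithm, recording each quotient:
⌊885/1942⌋ = 0, remainder 885
⌊1942/885⌋ = 2, remainder 172
⌊885/172⌋ = 5, remainder 25
⌊172/25⌋ = 6, remainder 22
⌊25/22⌋ = 1, remainder 3
⌊22/3⌋ = 7, remainder 1
⌊3/1⌋ = 3, remainder 0

[0; 2, 5, 6, 1, 7, 3]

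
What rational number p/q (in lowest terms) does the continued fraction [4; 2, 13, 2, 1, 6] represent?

Work from the innermost term outward:
Start with 6.
1 + 1/(6/1) = 1 + 1/6 = 7/6
2 + 1/(7/6) = 2 + 6/7 = 20/7
13 + 1/(20/7) = 13 + 7/20 = 267/20
2 + 1/(267/20) = 2 + 20/267 = 554/267
4 + 1/(554/267) = 4 + 267/554 = 2483/554

2483/554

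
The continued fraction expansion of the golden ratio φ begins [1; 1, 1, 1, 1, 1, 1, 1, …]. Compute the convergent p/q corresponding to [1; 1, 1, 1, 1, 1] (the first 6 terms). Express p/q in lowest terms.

Start with 1.
1 + 1/(1/1) = 1 + 1/1 = 2/1
1 + 1/(2/1) = 1 + 1/2 = 3/2
1 + 1/(3/2) = 1 + 2/3 = 5/3
1 + 1/(5/3) = 1 + 3/5 = 8/5
1 + 1/(8/5) = 1 + 5/8 = 13/8

13/8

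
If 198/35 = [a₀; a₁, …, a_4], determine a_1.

198 = 5·35 + 23, so a_0 = 5
35 = 1·23 + 12, so a_1 = 1

1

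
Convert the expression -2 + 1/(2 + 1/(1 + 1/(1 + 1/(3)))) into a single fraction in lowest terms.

Start with 3.
1 + 1/(3/1) = 1 + 1/3 = 4/3
1 + 1/(4/3) = 1 + 3/4 = 7/4
2 + 1/(7/4) = 2 + 4/7 = 18/7
-2 + 1/(18/7) = -2 + 7/18 = -29/18

-29/18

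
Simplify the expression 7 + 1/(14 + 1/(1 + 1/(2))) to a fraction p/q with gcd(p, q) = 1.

Starting at the tail and folding back:
Start with 2.
1 + 1/(2/1) = 1 + 1/2 = 3/2
14 + 1/(3/2) = 14 + 2/3 = 44/3
7 + 1/(44/3) = 7 + 3/44 = 311/44

311/44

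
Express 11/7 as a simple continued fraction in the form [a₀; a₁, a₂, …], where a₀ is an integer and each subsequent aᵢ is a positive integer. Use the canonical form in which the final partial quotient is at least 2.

[1; 1, 1, 3]

⌊11/7⌋ = 1, remainder 4
⌊7/4⌋ = 1, remainder 3
⌊4/3⌋ = 1, remainder 1
⌊3/1⌋ = 3, remainder 0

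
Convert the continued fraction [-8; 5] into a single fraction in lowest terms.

Starting at the tail and folding back:
Start with 5.
-8 + 1/(5/1) = -8 + 1/5 = -39/5

-39/5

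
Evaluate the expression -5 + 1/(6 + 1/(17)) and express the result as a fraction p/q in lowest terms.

-498/103

Use the convergent recurrence hₖ = aₖ·hₖ₋₁ + hₖ₋₂ (and likewise for the denominators kₖ):
a_0 = -5: -5/1
a_1 = 6: -29/6
a_2 = 17: -498/103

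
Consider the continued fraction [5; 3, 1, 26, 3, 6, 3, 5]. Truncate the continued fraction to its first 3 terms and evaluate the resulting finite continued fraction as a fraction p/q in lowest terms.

Start with 1.
3 + 1/(1/1) = 3 + 1/1 = 4/1
5 + 1/(4/1) = 5 + 1/4 = 21/4

21/4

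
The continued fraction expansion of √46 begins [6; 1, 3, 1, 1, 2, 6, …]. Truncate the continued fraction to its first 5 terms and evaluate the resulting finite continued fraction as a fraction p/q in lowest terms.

Collapse the nested fraction from the inside out:
Start with 1.
1 + 1/(1/1) = 1 + 1/1 = 2/1
3 + 1/(2/1) = 3 + 1/2 = 7/2
1 + 1/(7/2) = 1 + 2/7 = 9/7
6 + 1/(9/7) = 6 + 7/9 = 61/9

61/9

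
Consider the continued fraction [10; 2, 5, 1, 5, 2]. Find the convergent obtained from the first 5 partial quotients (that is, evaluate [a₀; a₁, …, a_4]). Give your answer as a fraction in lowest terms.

795/76

Build up convergents one term at a time:
a_0 = 10: 10/1
a_1 = 2: 21/2
a_2 = 5: 115/11
a_3 = 1: 136/13
a_4 = 5: 795/76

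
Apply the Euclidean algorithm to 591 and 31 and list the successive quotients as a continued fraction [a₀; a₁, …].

⌊591/31⌋ = 19, remainder 2
⌊31/2⌋ = 15, remainder 1
⌊2/1⌋ = 2, remainder 0

[19; 15, 2]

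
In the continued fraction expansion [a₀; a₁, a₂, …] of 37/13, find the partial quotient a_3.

Run the Euclidean algorithm, recording each quotient:
⌊37/13⌋ = 2, remainder 11
⌊13/11⌋ = 1, remainder 2
⌊11/2⌋ = 5, remainder 1
⌊2/1⌋ = 2, remainder 0

2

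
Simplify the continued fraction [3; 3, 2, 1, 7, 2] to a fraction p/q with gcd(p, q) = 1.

541/164

Start with 2.
7 + 1/(2/1) = 7 + 1/2 = 15/2
1 + 1/(15/2) = 1 + 2/15 = 17/15
2 + 1/(17/15) = 2 + 15/17 = 49/17
3 + 1/(49/17) = 3 + 17/49 = 164/49
3 + 1/(164/49) = 3 + 49/164 = 541/164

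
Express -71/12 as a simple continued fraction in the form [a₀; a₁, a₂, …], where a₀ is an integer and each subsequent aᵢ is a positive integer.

-71 ÷ 12 → quotient -6, remainder 1
12 ÷ 1 → quotient 12, remainder 0

[-6; 12]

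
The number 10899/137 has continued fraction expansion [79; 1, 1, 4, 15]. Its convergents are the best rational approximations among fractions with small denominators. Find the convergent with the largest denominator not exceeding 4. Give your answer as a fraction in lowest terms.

159/2

List convergents until the denominator exceeds the bound:
a_0 = 79: 79/1  (≤ bound)
a_1 = 1: 80/1  (≤ bound)
a_2 = 1: 159/2  (≤ bound)
a_3 = 4: 716/9  (> 4, stop)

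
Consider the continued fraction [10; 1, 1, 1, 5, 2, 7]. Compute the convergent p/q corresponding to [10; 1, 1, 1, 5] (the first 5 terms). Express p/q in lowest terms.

Start with 5.
1 + 1/(5/1) = 1 + 1/5 = 6/5
1 + 1/(6/5) = 1 + 5/6 = 11/6
1 + 1/(11/6) = 1 + 6/11 = 17/11
10 + 1/(17/11) = 10 + 11/17 = 181/17

181/17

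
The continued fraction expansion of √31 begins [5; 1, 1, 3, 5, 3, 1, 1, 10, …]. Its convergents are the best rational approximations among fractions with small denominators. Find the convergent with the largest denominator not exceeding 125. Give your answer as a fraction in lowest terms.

a_0 = 5: 5/1  (≤ bound)
a_1 = 1: 6/1  (≤ bound)
a_2 = 1: 11/2  (≤ bound)
a_3 = 3: 39/7  (≤ bound)
a_4 = 5: 206/37  (≤ bound)
a_5 = 3: 657/118  (≤ bound)
a_6 = 1: 863/155  (> 125, stop)

657/118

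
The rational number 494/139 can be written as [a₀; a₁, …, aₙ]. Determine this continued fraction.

[3; 1, 1, 4, 7, 2]

494 = 3·139 + 77, so a_0 = 3
139 = 1·77 + 62, so a_1 = 1
77 = 1·62 + 15, so a_2 = 1
62 = 4·15 + 2, so a_3 = 4
15 = 7·2 + 1, so a_4 = 7
2 = 2·1 + 0, so a_5 = 2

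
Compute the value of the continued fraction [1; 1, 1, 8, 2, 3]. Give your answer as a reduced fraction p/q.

191/125

Start with 3.
2 + 1/(3/1) = 2 + 1/3 = 7/3
8 + 1/(7/3) = 8 + 3/7 = 59/7
1 + 1/(59/7) = 1 + 7/59 = 66/59
1 + 1/(66/59) = 1 + 59/66 = 125/66
1 + 1/(125/66) = 1 + 66/125 = 191/125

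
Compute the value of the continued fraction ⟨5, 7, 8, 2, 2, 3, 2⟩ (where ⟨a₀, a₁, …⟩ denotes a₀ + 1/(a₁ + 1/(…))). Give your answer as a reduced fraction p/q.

12003/2335

a_0 = 5: 5/1
a_1 = 7: 36/7
a_2 = 8: 293/57
a_3 = 2: 622/121
a_4 = 2: 1537/299
a_5 = 3: 5233/1018
a_6 = 2: 12003/2335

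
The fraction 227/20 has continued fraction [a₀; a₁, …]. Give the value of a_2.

1

Apply division with remainder until the remainder is 0:
227 = 11·20 + 7, so a_0 = 11
20 = 2·7 + 6, so a_1 = 2
7 = 1·6 + 1, so a_2 = 1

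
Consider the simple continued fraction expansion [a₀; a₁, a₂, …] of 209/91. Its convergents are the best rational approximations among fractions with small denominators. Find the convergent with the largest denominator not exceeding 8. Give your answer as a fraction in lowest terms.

16/7

a_0 = 2: 2/1  (≤ bound)
a_1 = 3: 7/3  (≤ bound)
a_2 = 2: 16/7  (≤ bound)
a_3 = 1: 23/10  (> 8, stop)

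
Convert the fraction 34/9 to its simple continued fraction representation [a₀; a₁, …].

[3; 1, 3, 2]

34 ÷ 9 → quotient 3, remainder 7
9 ÷ 7 → quotient 1, remainder 2
7 ÷ 2 → quotient 3, remainder 1
2 ÷ 1 → quotient 2, remainder 0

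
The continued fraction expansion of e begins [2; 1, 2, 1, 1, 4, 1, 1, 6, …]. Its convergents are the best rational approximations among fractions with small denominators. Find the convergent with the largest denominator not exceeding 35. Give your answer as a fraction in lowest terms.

List convergents until the denominator exceeds the bound:
a_0 = 2: 2/1  (≤ bound)
a_1 = 1: 3/1  (≤ bound)
a_2 = 2: 8/3  (≤ bound)
a_3 = 1: 11/4  (≤ bound)
a_4 = 1: 19/7  (≤ bound)
a_5 = 4: 87/32  (≤ bound)
a_6 = 1: 106/39  (> 35, stop)

87/32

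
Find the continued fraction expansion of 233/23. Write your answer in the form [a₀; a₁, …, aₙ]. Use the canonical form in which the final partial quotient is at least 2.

⌊233/23⌋ = 10, remainder 3
⌊23/3⌋ = 7, remainder 2
⌊3/2⌋ = 1, remainder 1
⌊2/1⌋ = 2, remainder 0

[10; 7, 1, 2]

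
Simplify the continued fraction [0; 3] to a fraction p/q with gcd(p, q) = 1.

1/3

Compute successive convergents:
a_0 = 0: 0/1
a_1 = 3: 1/3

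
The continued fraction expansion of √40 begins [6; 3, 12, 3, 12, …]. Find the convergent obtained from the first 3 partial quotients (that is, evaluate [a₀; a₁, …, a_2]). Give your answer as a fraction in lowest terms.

234/37

a_0 = 6: 6/1
a_1 = 3: 19/3
a_2 = 12: 234/37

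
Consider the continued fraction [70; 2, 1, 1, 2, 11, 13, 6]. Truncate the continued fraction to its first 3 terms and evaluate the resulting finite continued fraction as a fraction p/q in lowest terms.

Compute successive convergents:
a_0 = 70: 70/1
a_1 = 2: 141/2
a_2 = 1: 211/3

211/3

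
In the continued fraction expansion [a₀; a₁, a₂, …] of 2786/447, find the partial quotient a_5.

4

2786 ÷ 447 → quotient 6, remainder 104
447 ÷ 104 → quotient 4, remainder 31
104 ÷ 31 → quotient 3, remainder 11
31 ÷ 11 → quotient 2, remainder 9
11 ÷ 9 → quotient 1, remainder 2
9 ÷ 2 → quotient 4, remainder 1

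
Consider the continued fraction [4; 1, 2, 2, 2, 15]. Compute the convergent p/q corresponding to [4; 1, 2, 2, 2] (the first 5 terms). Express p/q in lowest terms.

80/17

Build up convergents one term at a time:
a_0 = 4: 4/1
a_1 = 1: 5/1
a_2 = 2: 14/3
a_3 = 2: 33/7
a_4 = 2: 80/17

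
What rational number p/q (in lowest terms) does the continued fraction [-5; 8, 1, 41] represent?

-1843/377

a_0 = -5: -5/1
a_1 = 8: -39/8
a_2 = 1: -44/9
a_3 = 41: -1843/377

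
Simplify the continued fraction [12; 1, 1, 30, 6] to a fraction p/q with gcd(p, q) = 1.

a_0 = 12: 12/1
a_1 = 1: 13/1
a_2 = 1: 25/2
a_3 = 30: 763/61
a_4 = 6: 4603/368

4603/368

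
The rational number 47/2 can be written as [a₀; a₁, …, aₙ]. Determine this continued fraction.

Run the Euclidean algorithm, recording each quotient:
47 = 23·2 + 1, so a_0 = 23
2 = 2·1 + 0, so a_1 = 2

[23; 2]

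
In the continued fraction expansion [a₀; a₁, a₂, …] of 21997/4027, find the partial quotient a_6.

21997 = 5·4027 + 1862, so a_0 = 5
4027 = 2·1862 + 303, so a_1 = 2
1862 = 6·303 + 44, so a_2 = 6
303 = 6·44 + 39, so a_3 = 6
44 = 1·39 + 5, so a_4 = 1
39 = 7·5 + 4, so a_5 = 7
5 = 1·4 + 1, so a_6 = 1

1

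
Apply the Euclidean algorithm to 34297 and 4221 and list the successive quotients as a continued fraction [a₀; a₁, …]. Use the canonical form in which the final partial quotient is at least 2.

[8; 7, 1, 47, 11]

34297 ÷ 4221 → quotient 8, remainder 529
4221 ÷ 529 → quotient 7, remainder 518
529 ÷ 518 → quotient 1, remainder 11
518 ÷ 11 → quotient 47, remainder 1
11 ÷ 1 → quotient 11, remainder 0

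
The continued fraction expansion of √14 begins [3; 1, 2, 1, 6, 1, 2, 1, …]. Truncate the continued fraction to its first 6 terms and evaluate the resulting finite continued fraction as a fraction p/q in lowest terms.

116/31

a_0 = 3: 3/1
a_1 = 1: 4/1
a_2 = 2: 11/3
a_3 = 1: 15/4
a_4 = 6: 101/27
a_5 = 1: 116/31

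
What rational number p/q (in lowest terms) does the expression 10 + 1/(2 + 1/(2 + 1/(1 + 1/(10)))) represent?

782/75

a_0 = 10: 10/1
a_1 = 2: 21/2
a_2 = 2: 52/5
a_3 = 1: 73/7
a_4 = 10: 782/75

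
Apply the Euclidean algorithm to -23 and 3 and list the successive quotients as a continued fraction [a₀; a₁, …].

[-8; 3]

-23 ÷ 3 → quotient -8, remainder 1
3 ÷ 1 → quotient 3, remainder 0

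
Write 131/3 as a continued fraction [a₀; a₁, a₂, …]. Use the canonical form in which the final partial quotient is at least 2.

[43; 1, 2]

Run the Euclidean algorithm, recording each quotient:
131 = 43·3 + 2, so a_0 = 43
3 = 1·2 + 1, so a_1 = 1
2 = 2·1 + 0, so a_2 = 2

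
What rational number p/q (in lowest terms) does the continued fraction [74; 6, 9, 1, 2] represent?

13127/177

Start with 2.
1 + 1/(2/1) = 1 + 1/2 = 3/2
9 + 1/(3/2) = 9 + 2/3 = 29/3
6 + 1/(29/3) = 6 + 3/29 = 177/29
74 + 1/(177/29) = 74 + 29/177 = 13127/177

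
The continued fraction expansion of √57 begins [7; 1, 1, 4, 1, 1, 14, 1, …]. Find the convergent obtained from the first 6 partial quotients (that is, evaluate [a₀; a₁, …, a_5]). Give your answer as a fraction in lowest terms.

151/20

a_0 = 7: 7/1
a_1 = 1: 8/1
a_2 = 1: 15/2
a_3 = 4: 68/9
a_4 = 1: 83/11
a_5 = 1: 151/20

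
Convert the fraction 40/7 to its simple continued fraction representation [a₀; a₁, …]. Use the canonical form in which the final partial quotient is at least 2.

⌊40/7⌋ = 5, remainder 5
⌊7/5⌋ = 1, remainder 2
⌊5/2⌋ = 2, remainder 1
⌊2/1⌋ = 2, remainder 0

[5; 1, 2, 2]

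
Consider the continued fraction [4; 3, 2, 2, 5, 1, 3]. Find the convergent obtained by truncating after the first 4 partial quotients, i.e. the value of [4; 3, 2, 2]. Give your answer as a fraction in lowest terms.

Collapse the nested fraction from the inside out:
Start with 2.
2 + 1/(2/1) = 2 + 1/2 = 5/2
3 + 1/(5/2) = 3 + 2/5 = 17/5
4 + 1/(17/5) = 4 + 5/17 = 73/17

73/17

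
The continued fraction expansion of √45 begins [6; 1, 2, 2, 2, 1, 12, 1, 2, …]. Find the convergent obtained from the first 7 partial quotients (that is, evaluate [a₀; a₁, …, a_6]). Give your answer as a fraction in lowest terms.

a_0 = 6: 6/1
a_1 = 1: 7/1
a_2 = 2: 20/3
a_3 = 2: 47/7
a_4 = 2: 114/17
a_5 = 1: 161/24
a_6 = 12: 2046/305

2046/305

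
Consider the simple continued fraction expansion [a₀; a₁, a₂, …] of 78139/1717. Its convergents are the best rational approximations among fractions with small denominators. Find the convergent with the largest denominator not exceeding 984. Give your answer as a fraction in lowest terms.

a_0 = 45: 45/1  (≤ bound)
a_1 = 1: 46/1  (≤ bound)
a_2 = 1: 91/2  (≤ bound)
a_3 = 27: 2503/55  (≤ bound)
a_4 = 5: 12606/277  (≤ bound)
a_5 = 6: 78139/1717  (> 984, stop)

12606/277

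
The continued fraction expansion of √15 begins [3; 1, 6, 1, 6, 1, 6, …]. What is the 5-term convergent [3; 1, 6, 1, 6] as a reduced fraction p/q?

213/55

Compute successive convergents:
a_0 = 3: 3/1
a_1 = 1: 4/1
a_2 = 6: 27/7
a_3 = 1: 31/8
a_4 = 6: 213/55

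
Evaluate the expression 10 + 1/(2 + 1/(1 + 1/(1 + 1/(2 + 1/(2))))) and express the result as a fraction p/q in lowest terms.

a_0 = 10: 10/1
a_1 = 2: 21/2
a_2 = 1: 31/3
a_3 = 1: 52/5
a_4 = 2: 135/13
a_5 = 2: 322/31

322/31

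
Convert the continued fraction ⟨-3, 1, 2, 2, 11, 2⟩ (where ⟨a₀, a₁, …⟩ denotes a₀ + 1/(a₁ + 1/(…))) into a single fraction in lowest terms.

-382/167

Start with 2.
11 + 1/(2/1) = 11 + 1/2 = 23/2
2 + 1/(23/2) = 2 + 2/23 = 48/23
2 + 1/(48/23) = 2 + 23/48 = 119/48
1 + 1/(119/48) = 1 + 48/119 = 167/119
-3 + 1/(167/119) = -3 + 119/167 = -382/167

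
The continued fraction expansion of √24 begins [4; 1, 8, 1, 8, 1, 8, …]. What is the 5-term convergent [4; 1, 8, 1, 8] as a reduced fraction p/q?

436/89

Work from the innermost term outward:
Start with 8.
1 + 1/(8/1) = 1 + 1/8 = 9/8
8 + 1/(9/8) = 8 + 8/9 = 80/9
1 + 1/(80/9) = 1 + 9/80 = 89/80
4 + 1/(89/80) = 4 + 80/89 = 436/89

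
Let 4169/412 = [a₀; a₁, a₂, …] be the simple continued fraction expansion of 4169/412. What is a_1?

Run the Euclidean algorithm, recording each quotient:
4169 = 10·412 + 49, so a_0 = 10
412 = 8·49 + 20, so a_1 = 8

8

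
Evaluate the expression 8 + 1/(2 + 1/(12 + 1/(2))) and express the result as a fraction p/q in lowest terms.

a_0 = 8: 8/1
a_1 = 2: 17/2
a_2 = 12: 212/25
a_3 = 2: 441/52

441/52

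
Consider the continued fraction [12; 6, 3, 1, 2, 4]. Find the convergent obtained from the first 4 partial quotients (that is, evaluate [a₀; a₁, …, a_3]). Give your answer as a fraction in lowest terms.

Starting at the tail and folding back:
Start with 1.
3 + 1/(1/1) = 3 + 1/1 = 4/1
6 + 1/(4/1) = 6 + 1/4 = 25/4
12 + 1/(25/4) = 12 + 4/25 = 304/25

304/25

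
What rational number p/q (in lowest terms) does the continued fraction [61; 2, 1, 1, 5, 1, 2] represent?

a_0 = 61: 61/1
a_1 = 2: 123/2
a_2 = 1: 184/3
a_3 = 1: 307/5
a_4 = 5: 1719/28
a_5 = 1: 2026/33
a_6 = 2: 5771/94

5771/94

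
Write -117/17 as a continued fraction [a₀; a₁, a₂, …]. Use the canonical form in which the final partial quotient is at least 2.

[-7; 8, 2]

Run the Euclidean algorithm, recording each quotient:
-117 ÷ 17 → quotient -7, remainder 2
17 ÷ 2 → quotient 8, remainder 1
2 ÷ 1 → quotient 2, remainder 0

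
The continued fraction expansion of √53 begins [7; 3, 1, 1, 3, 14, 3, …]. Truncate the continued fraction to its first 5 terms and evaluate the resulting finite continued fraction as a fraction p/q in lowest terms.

182/25

Start with 3.
1 + 1/(3/1) = 1 + 1/3 = 4/3
1 + 1/(4/3) = 1 + 3/4 = 7/4
3 + 1/(7/4) = 3 + 4/7 = 25/7
7 + 1/(25/7) = 7 + 7/25 = 182/25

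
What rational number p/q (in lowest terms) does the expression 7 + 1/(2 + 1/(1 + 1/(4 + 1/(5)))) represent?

Build up convergents one term at a time:
a_0 = 7: 7/1
a_1 = 2: 15/2
a_2 = 1: 22/3
a_3 = 4: 103/14
a_4 = 5: 537/73

537/73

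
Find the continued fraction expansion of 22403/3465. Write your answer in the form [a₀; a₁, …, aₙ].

[6; 2, 6, 1, 2, 1, 59]

22403 ÷ 3465 → quotient 6, remainder 1613
3465 ÷ 1613 → quotient 2, remainder 239
1613 ÷ 239 → quotient 6, remainder 179
239 ÷ 179 → quotient 1, remainder 60
179 ÷ 60 → quotient 2, remainder 59
60 ÷ 59 → quotient 1, remainder 1
59 ÷ 1 → quotient 59, remainder 0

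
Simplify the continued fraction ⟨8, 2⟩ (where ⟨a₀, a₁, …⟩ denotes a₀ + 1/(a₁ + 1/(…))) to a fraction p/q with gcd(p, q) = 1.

17/2

a_0 = 8: 8/1
a_1 = 2: 17/2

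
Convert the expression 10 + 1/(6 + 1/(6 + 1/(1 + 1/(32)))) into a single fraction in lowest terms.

Build up convergents one term at a time:
a_0 = 10: 10/1
a_1 = 6: 61/6
a_2 = 6: 376/37
a_3 = 1: 437/43
a_4 = 32: 14360/1413

14360/1413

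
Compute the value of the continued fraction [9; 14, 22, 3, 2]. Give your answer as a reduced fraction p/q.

19875/2191

Start with 2.
3 + 1/(2/1) = 3 + 1/2 = 7/2
22 + 1/(7/2) = 22 + 2/7 = 156/7
14 + 1/(156/7) = 14 + 7/156 = 2191/156
9 + 1/(2191/156) = 9 + 156/2191 = 19875/2191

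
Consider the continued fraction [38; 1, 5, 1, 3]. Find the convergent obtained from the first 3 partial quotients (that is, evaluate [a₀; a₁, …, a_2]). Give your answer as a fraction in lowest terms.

233/6

Collapse the nested fraction from the inside out:
Start with 5.
1 + 1/(5/1) = 1 + 1/5 = 6/5
38 + 1/(6/5) = 38 + 5/6 = 233/6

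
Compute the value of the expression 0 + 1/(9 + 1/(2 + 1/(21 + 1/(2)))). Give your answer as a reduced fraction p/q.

88/835

Collapse the nested fraction from the inside out:
Start with 2.
21 + 1/(2/1) = 21 + 1/2 = 43/2
2 + 1/(43/2) = 2 + 2/43 = 88/43
9 + 1/(88/43) = 9 + 43/88 = 835/88
0 + 1/(835/88) = 0 + 88/835 = 88/835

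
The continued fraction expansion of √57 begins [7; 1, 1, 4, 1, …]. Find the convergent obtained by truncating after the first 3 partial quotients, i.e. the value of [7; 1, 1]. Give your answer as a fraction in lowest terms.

a_0 = 7: 7/1
a_1 = 1: 8/1
a_2 = 1: 15/2

15/2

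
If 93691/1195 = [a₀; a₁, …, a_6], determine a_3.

93691 = 78·1195 + 481, so a_0 = 78
1195 = 2·481 + 233, so a_1 = 2
481 = 2·233 + 15, so a_2 = 2
233 = 15·15 + 8, so a_3 = 15

15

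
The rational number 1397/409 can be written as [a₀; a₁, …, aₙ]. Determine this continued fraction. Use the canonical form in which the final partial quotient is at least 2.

Apply division with remainder until the remainder is 0:
1397 ÷ 409 → quotient 3, remainder 170
409 ÷ 170 → quotient 2, remainder 69
170 ÷ 69 → quotient 2, remainder 32
69 ÷ 32 → quotient 2, remainder 5
32 ÷ 5 → quotient 6, remainder 2
5 ÷ 2 → quotient 2, remainder 1
2 ÷ 1 → quotient 2, remainder 0

[3; 2, 2, 2, 6, 2, 2]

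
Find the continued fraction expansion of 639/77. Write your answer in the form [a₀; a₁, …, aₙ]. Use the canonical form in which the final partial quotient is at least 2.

639 = 8·77 + 23, so a_0 = 8
77 = 3·23 + 8, so a_1 = 3
23 = 2·8 + 7, so a_2 = 2
8 = 1·7 + 1, so a_3 = 1
7 = 7·1 + 0, so a_4 = 7

[8; 3, 2, 1, 7]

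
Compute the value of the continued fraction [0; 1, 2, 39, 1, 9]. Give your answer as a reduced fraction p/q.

Starting at the tail and folding back:
Start with 9.
1 + 1/(9/1) = 1 + 1/9 = 10/9
39 + 1/(10/9) = 39 + 9/10 = 399/10
2 + 1/(399/10) = 2 + 10/399 = 808/399
1 + 1/(808/399) = 1 + 399/808 = 1207/808
0 + 1/(1207/808) = 0 + 808/1207 = 808/1207

808/1207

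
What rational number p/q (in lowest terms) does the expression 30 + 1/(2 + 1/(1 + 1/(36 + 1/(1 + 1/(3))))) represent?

Work from the innermost term outward:
Start with 3.
1 + 1/(3/1) = 1 + 1/3 = 4/3
36 + 1/(4/3) = 36 + 3/4 = 147/4
1 + 1/(147/4) = 1 + 4/147 = 151/147
2 + 1/(151/147) = 2 + 147/151 = 449/151
30 + 1/(449/151) = 30 + 151/449 = 13621/449

13621/449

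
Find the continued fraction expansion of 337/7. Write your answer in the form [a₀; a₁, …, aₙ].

337 ÷ 7 → quotient 48, remainder 1
7 ÷ 1 → quotient 7, remainder 0

[48; 7]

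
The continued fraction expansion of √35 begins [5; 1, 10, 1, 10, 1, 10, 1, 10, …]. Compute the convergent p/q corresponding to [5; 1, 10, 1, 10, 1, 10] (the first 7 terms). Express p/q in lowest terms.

9235/1561

a_0 = 5: 5/1
a_1 = 1: 6/1
a_2 = 10: 65/11
a_3 = 1: 71/12
a_4 = 10: 775/131
a_5 = 1: 846/143
a_6 = 10: 9235/1561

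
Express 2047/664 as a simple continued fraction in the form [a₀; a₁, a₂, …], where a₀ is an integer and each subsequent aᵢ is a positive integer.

[3; 12, 13, 1, 3]

Repeatedly divide and take the remainder:
2047 = 3·664 + 55, so a_0 = 3
664 = 12·55 + 4, so a_1 = 12
55 = 13·4 + 3, so a_2 = 13
4 = 1·3 + 1, so a_3 = 1
3 = 3·1 + 0, so a_4 = 3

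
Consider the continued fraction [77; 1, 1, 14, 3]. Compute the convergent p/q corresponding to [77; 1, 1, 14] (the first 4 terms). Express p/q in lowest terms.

2248/29

Start with 14.
1 + 1/(14/1) = 1 + 1/14 = 15/14
1 + 1/(15/14) = 1 + 14/15 = 29/15
77 + 1/(29/15) = 77 + 15/29 = 2248/29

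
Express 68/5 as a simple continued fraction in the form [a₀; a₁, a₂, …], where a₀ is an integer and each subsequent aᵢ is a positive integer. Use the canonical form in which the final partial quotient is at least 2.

Apply division with remainder until the remainder is 0:
⌊68/5⌋ = 13, remainder 3
⌊5/3⌋ = 1, remainder 2
⌊3/2⌋ = 1, remainder 1
⌊2/1⌋ = 2, remainder 0

[13; 1, 1, 2]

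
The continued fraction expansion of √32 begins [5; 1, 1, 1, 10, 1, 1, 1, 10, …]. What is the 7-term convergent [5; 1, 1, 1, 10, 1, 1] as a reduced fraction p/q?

Build up convergents one term at a time:
a_0 = 5: 5/1
a_1 = 1: 6/1
a_2 = 1: 11/2
a_3 = 1: 17/3
a_4 = 10: 181/32
a_5 = 1: 198/35
a_6 = 1: 379/67

379/67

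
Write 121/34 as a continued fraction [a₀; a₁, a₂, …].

121 ÷ 34 → quotient 3, remainder 19
34 ÷ 19 → quotient 1, remainder 15
19 ÷ 15 → quotient 1, remainder 4
15 ÷ 4 → quotient 3, remainder 3
4 ÷ 3 → quotient 1, remainder 1
3 ÷ 1 → quotient 3, remainder 0

[3; 1, 1, 3, 1, 3]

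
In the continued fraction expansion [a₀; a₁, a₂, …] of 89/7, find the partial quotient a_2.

2

Run the Euclidean algorithm, recording each quotient:
⌊89/7⌋ = 12, remainder 5
⌊7/5⌋ = 1, remainder 2
⌊5/2⌋ = 2, remainder 1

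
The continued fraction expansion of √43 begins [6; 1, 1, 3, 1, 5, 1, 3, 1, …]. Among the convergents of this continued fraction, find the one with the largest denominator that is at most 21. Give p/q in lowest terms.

a_0 = 6: 6/1  (≤ bound)
a_1 = 1: 7/1  (≤ bound)
a_2 = 1: 13/2  (≤ bound)
a_3 = 3: 46/7  (≤ bound)
a_4 = 1: 59/9  (≤ bound)
a_5 = 5: 341/52  (> 21, stop)

59/9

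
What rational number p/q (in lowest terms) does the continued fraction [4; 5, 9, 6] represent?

1179/281

Start with 6.
9 + 1/(6/1) = 9 + 1/6 = 55/6
5 + 1/(55/6) = 5 + 6/55 = 281/55
4 + 1/(281/55) = 4 + 55/281 = 1179/281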